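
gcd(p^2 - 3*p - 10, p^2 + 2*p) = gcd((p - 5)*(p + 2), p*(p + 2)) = p + 2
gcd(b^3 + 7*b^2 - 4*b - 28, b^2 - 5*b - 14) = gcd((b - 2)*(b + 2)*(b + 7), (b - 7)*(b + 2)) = b + 2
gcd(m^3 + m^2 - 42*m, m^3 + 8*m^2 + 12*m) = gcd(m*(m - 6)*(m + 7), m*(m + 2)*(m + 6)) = m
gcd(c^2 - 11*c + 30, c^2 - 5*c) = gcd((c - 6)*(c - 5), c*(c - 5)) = c - 5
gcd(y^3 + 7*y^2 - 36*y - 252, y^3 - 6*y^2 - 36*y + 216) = y^2 - 36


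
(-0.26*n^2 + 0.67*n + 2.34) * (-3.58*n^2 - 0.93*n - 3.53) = 0.9308*n^4 - 2.1568*n^3 - 8.0825*n^2 - 4.5413*n - 8.2602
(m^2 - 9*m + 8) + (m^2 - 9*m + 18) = 2*m^2 - 18*m + 26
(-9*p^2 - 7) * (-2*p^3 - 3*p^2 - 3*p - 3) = 18*p^5 + 27*p^4 + 41*p^3 + 48*p^2 + 21*p + 21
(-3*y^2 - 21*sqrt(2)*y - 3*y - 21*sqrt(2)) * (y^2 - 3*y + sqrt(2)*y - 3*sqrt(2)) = -3*y^4 - 24*sqrt(2)*y^3 + 6*y^3 - 33*y^2 + 48*sqrt(2)*y^2 + 84*y + 72*sqrt(2)*y + 126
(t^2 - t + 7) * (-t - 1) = -t^3 - 6*t - 7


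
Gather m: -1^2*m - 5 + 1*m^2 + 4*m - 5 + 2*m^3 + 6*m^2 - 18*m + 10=2*m^3 + 7*m^2 - 15*m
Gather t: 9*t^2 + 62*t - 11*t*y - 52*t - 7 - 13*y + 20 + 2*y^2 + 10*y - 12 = 9*t^2 + t*(10 - 11*y) + 2*y^2 - 3*y + 1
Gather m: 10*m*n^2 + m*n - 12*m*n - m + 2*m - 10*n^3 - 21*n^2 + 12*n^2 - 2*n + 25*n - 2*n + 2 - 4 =m*(10*n^2 - 11*n + 1) - 10*n^3 - 9*n^2 + 21*n - 2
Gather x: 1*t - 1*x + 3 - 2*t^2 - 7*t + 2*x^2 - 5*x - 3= -2*t^2 - 6*t + 2*x^2 - 6*x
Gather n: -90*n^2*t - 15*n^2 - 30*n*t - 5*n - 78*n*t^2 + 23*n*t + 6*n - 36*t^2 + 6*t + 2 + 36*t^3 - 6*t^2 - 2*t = n^2*(-90*t - 15) + n*(-78*t^2 - 7*t + 1) + 36*t^3 - 42*t^2 + 4*t + 2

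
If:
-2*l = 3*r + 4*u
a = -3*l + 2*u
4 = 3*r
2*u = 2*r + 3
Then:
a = 86/3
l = -23/3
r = 4/3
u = 17/6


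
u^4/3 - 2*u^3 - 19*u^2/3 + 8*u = u*(u/3 + 1)*(u - 8)*(u - 1)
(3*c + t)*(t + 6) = 3*c*t + 18*c + t^2 + 6*t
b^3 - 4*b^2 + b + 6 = (b - 3)*(b - 2)*(b + 1)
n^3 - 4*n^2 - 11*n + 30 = (n - 5)*(n - 2)*(n + 3)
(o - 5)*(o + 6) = o^2 + o - 30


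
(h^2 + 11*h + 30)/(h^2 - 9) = (h^2 + 11*h + 30)/(h^2 - 9)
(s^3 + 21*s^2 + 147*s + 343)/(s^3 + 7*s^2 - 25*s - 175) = (s^2 + 14*s + 49)/(s^2 - 25)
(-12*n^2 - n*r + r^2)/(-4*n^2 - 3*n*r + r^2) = (3*n + r)/(n + r)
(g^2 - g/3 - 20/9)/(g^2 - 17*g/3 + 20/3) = (g + 4/3)/(g - 4)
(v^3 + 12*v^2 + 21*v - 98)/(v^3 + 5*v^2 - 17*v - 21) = (v^2 + 5*v - 14)/(v^2 - 2*v - 3)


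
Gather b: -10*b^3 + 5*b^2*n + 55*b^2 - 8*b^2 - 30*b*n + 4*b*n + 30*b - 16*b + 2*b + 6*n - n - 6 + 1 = -10*b^3 + b^2*(5*n + 47) + b*(16 - 26*n) + 5*n - 5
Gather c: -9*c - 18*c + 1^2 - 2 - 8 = -27*c - 9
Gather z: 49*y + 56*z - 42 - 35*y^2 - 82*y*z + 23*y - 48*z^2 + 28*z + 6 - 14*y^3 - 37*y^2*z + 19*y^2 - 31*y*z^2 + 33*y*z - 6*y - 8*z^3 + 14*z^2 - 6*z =-14*y^3 - 16*y^2 + 66*y - 8*z^3 + z^2*(-31*y - 34) + z*(-37*y^2 - 49*y + 78) - 36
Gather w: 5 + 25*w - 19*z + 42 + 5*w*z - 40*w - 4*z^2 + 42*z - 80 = w*(5*z - 15) - 4*z^2 + 23*z - 33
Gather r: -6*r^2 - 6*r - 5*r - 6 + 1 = -6*r^2 - 11*r - 5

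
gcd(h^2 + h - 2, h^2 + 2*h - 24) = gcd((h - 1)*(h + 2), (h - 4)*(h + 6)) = 1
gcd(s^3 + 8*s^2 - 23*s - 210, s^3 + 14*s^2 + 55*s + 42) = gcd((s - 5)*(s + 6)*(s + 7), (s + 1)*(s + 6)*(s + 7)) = s^2 + 13*s + 42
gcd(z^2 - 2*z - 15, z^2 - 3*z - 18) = z + 3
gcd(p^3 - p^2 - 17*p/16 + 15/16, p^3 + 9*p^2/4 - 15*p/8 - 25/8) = p^2 - p/4 - 5/4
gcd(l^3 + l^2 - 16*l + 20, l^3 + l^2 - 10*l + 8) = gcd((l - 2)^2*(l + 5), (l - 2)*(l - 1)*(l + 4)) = l - 2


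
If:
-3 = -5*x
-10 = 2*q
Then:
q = -5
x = 3/5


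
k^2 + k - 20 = (k - 4)*(k + 5)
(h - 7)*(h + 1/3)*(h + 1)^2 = h^4 - 14*h^3/3 - 44*h^2/3 - 34*h/3 - 7/3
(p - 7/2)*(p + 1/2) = p^2 - 3*p - 7/4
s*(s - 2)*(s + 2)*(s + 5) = s^4 + 5*s^3 - 4*s^2 - 20*s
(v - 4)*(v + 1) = v^2 - 3*v - 4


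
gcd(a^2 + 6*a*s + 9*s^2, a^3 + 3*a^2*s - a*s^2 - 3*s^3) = a + 3*s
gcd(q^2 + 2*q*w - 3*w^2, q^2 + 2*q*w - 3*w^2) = q^2 + 2*q*w - 3*w^2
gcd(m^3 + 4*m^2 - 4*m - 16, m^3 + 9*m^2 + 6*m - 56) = m^2 + 2*m - 8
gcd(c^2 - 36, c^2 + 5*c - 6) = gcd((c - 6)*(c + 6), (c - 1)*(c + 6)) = c + 6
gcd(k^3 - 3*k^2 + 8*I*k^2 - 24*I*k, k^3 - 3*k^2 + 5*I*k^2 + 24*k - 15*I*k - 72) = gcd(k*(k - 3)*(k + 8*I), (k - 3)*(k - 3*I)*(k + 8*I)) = k^2 + k*(-3 + 8*I) - 24*I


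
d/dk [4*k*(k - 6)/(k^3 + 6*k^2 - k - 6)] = 4*(-k*(k - 6)*(3*k^2 + 12*k - 1) + 2*(k - 3)*(k^3 + 6*k^2 - k - 6))/(k^3 + 6*k^2 - k - 6)^2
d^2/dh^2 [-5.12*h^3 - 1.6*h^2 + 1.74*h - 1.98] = -30.72*h - 3.2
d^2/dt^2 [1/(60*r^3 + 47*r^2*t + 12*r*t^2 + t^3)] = 2*(-3*(4*r + t)*(60*r^3 + 47*r^2*t + 12*r*t^2 + t^3) + (47*r^2 + 24*r*t + 3*t^2)^2)/(60*r^3 + 47*r^2*t + 12*r*t^2 + t^3)^3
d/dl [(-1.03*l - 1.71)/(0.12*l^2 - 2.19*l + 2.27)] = (0.1236*l^2 + 0.4104*l - 6.083)/(0.0144*l^4 - 0.5256*l^3 + 5.3409*l^2 - 9.9426*l + 5.1529)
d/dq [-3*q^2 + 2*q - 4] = 2 - 6*q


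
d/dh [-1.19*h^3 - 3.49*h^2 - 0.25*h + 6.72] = -3.57*h^2 - 6.98*h - 0.25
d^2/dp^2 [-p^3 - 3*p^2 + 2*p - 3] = -6*p - 6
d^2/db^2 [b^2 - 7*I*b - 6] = 2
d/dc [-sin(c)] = -cos(c)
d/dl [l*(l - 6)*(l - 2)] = 3*l^2 - 16*l + 12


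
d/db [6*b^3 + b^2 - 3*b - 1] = 18*b^2 + 2*b - 3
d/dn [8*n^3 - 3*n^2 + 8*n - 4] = 24*n^2 - 6*n + 8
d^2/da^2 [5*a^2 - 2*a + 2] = 10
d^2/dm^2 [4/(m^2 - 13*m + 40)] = 8*(-m^2 + 13*m + (2*m - 13)^2 - 40)/(m^2 - 13*m + 40)^3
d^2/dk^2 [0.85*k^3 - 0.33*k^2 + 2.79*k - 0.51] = 5.1*k - 0.66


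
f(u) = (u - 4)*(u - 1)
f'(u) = 2*u - 5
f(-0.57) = 7.17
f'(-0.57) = -6.14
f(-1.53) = 13.99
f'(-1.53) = -8.06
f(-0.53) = 6.93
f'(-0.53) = -6.06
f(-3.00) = 28.00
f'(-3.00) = -11.00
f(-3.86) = 38.20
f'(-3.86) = -12.72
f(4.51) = 1.79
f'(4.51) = 4.02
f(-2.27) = 20.50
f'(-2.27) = -9.54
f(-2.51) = 22.85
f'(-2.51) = -10.02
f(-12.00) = 208.00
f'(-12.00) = -29.00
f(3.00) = -2.00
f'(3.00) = 1.00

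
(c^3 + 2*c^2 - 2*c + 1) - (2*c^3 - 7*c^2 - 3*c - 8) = -c^3 + 9*c^2 + c + 9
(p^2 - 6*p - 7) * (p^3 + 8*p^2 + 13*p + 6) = p^5 + 2*p^4 - 42*p^3 - 128*p^2 - 127*p - 42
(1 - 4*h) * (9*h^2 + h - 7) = -36*h^3 + 5*h^2 + 29*h - 7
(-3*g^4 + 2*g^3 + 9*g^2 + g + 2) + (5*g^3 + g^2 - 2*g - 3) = -3*g^4 + 7*g^3 + 10*g^2 - g - 1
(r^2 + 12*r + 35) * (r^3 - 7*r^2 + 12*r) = r^5 + 5*r^4 - 37*r^3 - 101*r^2 + 420*r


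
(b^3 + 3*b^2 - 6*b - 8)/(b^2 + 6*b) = (b^3 + 3*b^2 - 6*b - 8)/(b*(b + 6))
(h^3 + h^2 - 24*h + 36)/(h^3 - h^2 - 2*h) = (h^2 + 3*h - 18)/(h*(h + 1))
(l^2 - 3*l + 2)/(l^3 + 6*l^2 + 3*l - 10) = (l - 2)/(l^2 + 7*l + 10)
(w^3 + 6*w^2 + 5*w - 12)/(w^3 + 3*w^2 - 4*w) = (w + 3)/w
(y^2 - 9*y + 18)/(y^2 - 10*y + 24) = (y - 3)/(y - 4)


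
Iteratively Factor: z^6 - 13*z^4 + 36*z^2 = (z)*(z^5 - 13*z^3 + 36*z) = z*(z - 2)*(z^4 + 2*z^3 - 9*z^2 - 18*z) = z*(z - 2)*(z + 2)*(z^3 - 9*z) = z*(z - 3)*(z - 2)*(z + 2)*(z^2 + 3*z) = z*(z - 3)*(z - 2)*(z + 2)*(z + 3)*(z)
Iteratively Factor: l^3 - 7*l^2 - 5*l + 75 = (l - 5)*(l^2 - 2*l - 15) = (l - 5)*(l + 3)*(l - 5)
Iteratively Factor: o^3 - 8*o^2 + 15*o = (o - 3)*(o^2 - 5*o) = (o - 5)*(o - 3)*(o)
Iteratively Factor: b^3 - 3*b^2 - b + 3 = (b + 1)*(b^2 - 4*b + 3) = (b - 3)*(b + 1)*(b - 1)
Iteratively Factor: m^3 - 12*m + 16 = (m - 2)*(m^2 + 2*m - 8) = (m - 2)*(m + 4)*(m - 2)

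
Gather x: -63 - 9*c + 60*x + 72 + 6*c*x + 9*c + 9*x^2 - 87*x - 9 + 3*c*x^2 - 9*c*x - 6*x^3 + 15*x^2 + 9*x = -6*x^3 + x^2*(3*c + 24) + x*(-3*c - 18)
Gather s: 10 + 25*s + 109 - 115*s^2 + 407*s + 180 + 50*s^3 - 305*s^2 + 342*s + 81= 50*s^3 - 420*s^2 + 774*s + 380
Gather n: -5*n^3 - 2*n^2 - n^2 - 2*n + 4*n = -5*n^3 - 3*n^2 + 2*n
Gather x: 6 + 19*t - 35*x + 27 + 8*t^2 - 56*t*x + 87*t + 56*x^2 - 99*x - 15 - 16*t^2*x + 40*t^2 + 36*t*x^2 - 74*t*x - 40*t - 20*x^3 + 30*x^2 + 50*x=48*t^2 + 66*t - 20*x^3 + x^2*(36*t + 86) + x*(-16*t^2 - 130*t - 84) + 18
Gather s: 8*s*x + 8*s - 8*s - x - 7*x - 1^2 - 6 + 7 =8*s*x - 8*x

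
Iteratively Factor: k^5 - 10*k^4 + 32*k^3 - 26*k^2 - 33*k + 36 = (k - 3)*(k^4 - 7*k^3 + 11*k^2 + 7*k - 12) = (k - 3)*(k + 1)*(k^3 - 8*k^2 + 19*k - 12) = (k - 3)*(k - 1)*(k + 1)*(k^2 - 7*k + 12) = (k - 4)*(k - 3)*(k - 1)*(k + 1)*(k - 3)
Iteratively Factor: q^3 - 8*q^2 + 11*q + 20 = (q - 4)*(q^2 - 4*q - 5) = (q - 5)*(q - 4)*(q + 1)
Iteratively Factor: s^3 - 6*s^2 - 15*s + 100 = (s + 4)*(s^2 - 10*s + 25) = (s - 5)*(s + 4)*(s - 5)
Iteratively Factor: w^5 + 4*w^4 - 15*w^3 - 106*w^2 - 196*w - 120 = (w + 2)*(w^4 + 2*w^3 - 19*w^2 - 68*w - 60) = (w + 2)*(w + 3)*(w^3 - w^2 - 16*w - 20) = (w + 2)^2*(w + 3)*(w^2 - 3*w - 10) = (w + 2)^3*(w + 3)*(w - 5)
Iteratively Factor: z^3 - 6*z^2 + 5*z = (z)*(z^2 - 6*z + 5) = z*(z - 5)*(z - 1)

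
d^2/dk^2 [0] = 0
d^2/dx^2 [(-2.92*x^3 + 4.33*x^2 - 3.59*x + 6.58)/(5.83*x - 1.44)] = (-198.495176*x^3 + 147.083904*x^2 - 36.329472*x + 404.973764)/(198.155287*x^3 - 146.832048*x^2 + 36.267264*x - 2.985984)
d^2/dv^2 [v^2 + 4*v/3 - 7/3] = 2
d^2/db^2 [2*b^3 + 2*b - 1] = 12*b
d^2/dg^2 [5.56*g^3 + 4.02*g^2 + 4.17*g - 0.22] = 33.36*g + 8.04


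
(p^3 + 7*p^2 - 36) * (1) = p^3 + 7*p^2 - 36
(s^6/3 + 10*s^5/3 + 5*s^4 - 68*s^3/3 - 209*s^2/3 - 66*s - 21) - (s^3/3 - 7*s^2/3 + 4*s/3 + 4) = s^6/3 + 10*s^5/3 + 5*s^4 - 23*s^3 - 202*s^2/3 - 202*s/3 - 25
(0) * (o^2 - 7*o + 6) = 0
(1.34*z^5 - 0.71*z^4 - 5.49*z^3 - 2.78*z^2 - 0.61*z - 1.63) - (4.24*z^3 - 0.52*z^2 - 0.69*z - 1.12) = 1.34*z^5 - 0.71*z^4 - 9.73*z^3 - 2.26*z^2 + 0.08*z - 0.51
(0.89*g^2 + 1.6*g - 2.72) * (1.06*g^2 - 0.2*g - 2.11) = 0.9434*g^4 + 1.518*g^3 - 5.0811*g^2 - 2.832*g + 5.7392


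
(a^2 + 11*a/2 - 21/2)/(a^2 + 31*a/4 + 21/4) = 2*(2*a - 3)/(4*a + 3)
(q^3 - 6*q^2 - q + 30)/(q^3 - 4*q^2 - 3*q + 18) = (q - 5)/(q - 3)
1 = 1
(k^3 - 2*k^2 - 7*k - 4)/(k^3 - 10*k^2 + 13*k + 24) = (k^2 - 3*k - 4)/(k^2 - 11*k + 24)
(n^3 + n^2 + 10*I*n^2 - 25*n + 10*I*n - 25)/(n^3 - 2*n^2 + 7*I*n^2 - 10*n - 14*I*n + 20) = (n^2 + n*(1 + 5*I) + 5*I)/(n^2 + 2*n*(-1 + I) - 4*I)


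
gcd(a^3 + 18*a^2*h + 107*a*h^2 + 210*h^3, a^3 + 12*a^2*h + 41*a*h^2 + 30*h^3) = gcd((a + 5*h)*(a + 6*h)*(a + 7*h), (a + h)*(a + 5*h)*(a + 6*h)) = a^2 + 11*a*h + 30*h^2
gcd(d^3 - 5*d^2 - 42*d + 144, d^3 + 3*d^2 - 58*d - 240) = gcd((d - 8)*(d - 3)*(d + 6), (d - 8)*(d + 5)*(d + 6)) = d^2 - 2*d - 48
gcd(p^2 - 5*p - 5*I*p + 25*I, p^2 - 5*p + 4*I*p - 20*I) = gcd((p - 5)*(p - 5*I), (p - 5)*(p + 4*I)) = p - 5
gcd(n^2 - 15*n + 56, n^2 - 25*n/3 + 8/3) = n - 8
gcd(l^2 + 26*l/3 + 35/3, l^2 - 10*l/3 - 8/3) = 1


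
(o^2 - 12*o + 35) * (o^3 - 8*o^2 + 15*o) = o^5 - 20*o^4 + 146*o^3 - 460*o^2 + 525*o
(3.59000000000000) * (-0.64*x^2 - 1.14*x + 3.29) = -2.2976*x^2 - 4.0926*x + 11.8111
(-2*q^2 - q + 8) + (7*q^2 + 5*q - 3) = 5*q^2 + 4*q + 5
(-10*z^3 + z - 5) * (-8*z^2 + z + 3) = 80*z^5 - 10*z^4 - 38*z^3 + 41*z^2 - 2*z - 15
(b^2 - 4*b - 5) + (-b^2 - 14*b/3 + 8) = 3 - 26*b/3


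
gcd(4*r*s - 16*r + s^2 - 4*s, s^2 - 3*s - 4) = s - 4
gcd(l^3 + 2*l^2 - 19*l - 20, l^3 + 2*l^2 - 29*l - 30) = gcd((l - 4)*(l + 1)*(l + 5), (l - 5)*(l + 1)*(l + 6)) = l + 1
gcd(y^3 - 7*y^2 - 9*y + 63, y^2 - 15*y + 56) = y - 7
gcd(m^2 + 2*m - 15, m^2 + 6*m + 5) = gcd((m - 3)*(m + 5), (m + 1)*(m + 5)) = m + 5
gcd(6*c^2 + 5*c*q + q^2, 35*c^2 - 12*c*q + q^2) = 1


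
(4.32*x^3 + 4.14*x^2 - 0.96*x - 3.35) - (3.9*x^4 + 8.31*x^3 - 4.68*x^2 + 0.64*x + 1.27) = -3.9*x^4 - 3.99*x^3 + 8.82*x^2 - 1.6*x - 4.62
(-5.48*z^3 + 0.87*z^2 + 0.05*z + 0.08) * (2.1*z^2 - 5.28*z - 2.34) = -11.508*z^5 + 30.7614*z^4 + 8.3346*z^3 - 2.1318*z^2 - 0.5394*z - 0.1872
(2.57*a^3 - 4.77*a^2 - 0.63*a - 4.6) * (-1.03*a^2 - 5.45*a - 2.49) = -2.6471*a^5 - 9.0934*a^4 + 20.2461*a^3 + 20.0488*a^2 + 26.6387*a + 11.454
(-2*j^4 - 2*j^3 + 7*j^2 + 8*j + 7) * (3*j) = -6*j^5 - 6*j^4 + 21*j^3 + 24*j^2 + 21*j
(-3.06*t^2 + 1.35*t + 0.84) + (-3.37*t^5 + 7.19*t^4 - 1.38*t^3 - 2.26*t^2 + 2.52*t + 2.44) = -3.37*t^5 + 7.19*t^4 - 1.38*t^3 - 5.32*t^2 + 3.87*t + 3.28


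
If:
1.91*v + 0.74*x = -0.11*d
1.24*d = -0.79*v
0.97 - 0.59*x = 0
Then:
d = 0.42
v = -0.66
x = 1.64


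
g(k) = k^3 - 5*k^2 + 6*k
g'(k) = 3*k^2 - 10*k + 6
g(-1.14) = -14.82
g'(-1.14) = 21.30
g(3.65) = 3.91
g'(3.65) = 9.47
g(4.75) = 22.86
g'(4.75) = 26.19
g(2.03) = -0.06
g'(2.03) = -1.94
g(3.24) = 0.96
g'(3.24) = 5.09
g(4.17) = 10.59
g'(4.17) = 16.47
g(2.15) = -0.27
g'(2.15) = -1.63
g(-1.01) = -12.19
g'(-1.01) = 19.16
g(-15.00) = -4590.00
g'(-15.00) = 831.00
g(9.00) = 378.00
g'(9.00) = 159.00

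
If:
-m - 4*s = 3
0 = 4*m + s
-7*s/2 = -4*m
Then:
No Solution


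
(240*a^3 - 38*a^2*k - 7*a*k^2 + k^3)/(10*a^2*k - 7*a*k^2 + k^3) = (48*a^2 + 2*a*k - k^2)/(k*(2*a - k))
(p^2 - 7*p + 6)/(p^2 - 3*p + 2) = (p - 6)/(p - 2)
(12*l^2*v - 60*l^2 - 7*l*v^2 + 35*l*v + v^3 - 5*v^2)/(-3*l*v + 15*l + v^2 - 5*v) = -4*l + v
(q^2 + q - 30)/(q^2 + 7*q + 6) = (q - 5)/(q + 1)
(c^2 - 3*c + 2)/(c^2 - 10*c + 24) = (c^2 - 3*c + 2)/(c^2 - 10*c + 24)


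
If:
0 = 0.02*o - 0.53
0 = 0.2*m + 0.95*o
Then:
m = -125.88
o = 26.50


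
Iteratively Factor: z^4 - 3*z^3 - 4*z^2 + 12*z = (z + 2)*(z^3 - 5*z^2 + 6*z) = (z - 2)*(z + 2)*(z^2 - 3*z) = (z - 3)*(z - 2)*(z + 2)*(z)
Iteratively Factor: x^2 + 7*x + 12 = (x + 3)*(x + 4)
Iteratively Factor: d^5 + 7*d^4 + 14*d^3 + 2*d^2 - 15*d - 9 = (d + 3)*(d^4 + 4*d^3 + 2*d^2 - 4*d - 3) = (d - 1)*(d + 3)*(d^3 + 5*d^2 + 7*d + 3) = (d - 1)*(d + 1)*(d + 3)*(d^2 + 4*d + 3) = (d - 1)*(d + 1)^2*(d + 3)*(d + 3)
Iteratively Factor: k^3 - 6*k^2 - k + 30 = (k - 5)*(k^2 - k - 6) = (k - 5)*(k + 2)*(k - 3)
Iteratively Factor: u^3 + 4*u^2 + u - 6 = (u - 1)*(u^2 + 5*u + 6) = (u - 1)*(u + 2)*(u + 3)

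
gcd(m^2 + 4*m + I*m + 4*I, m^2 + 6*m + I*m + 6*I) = m + I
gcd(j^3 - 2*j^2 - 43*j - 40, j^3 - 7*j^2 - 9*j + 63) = 1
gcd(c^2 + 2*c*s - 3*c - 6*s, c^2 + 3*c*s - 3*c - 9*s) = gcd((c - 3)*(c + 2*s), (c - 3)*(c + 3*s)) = c - 3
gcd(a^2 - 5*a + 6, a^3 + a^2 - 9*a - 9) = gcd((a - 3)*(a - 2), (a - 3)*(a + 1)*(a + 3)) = a - 3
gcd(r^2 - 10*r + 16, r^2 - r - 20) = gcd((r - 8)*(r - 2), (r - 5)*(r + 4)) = 1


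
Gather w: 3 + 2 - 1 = 4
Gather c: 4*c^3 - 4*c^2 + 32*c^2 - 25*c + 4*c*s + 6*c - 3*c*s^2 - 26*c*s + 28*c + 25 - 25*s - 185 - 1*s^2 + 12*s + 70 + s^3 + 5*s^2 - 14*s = 4*c^3 + 28*c^2 + c*(-3*s^2 - 22*s + 9) + s^3 + 4*s^2 - 27*s - 90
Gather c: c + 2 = c + 2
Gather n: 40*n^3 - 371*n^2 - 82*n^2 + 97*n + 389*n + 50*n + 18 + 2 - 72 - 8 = 40*n^3 - 453*n^2 + 536*n - 60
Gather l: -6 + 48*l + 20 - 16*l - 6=32*l + 8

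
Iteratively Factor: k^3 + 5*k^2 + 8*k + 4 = (k + 2)*(k^2 + 3*k + 2) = (k + 2)^2*(k + 1)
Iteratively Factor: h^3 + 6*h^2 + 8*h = (h + 2)*(h^2 + 4*h) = h*(h + 2)*(h + 4)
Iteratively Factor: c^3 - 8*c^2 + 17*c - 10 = (c - 1)*(c^2 - 7*c + 10) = (c - 5)*(c - 1)*(c - 2)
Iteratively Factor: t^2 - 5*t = (t - 5)*(t)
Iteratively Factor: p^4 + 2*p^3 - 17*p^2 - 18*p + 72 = (p + 3)*(p^3 - p^2 - 14*p + 24) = (p - 3)*(p + 3)*(p^2 + 2*p - 8) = (p - 3)*(p + 3)*(p + 4)*(p - 2)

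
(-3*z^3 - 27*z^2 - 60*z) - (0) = -3*z^3 - 27*z^2 - 60*z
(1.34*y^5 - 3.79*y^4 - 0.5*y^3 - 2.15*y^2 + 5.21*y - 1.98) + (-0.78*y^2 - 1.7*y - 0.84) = 1.34*y^5 - 3.79*y^4 - 0.5*y^3 - 2.93*y^2 + 3.51*y - 2.82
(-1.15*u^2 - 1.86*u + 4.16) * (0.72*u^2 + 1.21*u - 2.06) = -0.828*u^4 - 2.7307*u^3 + 3.1136*u^2 + 8.8652*u - 8.5696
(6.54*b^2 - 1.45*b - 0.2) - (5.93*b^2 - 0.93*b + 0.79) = 0.61*b^2 - 0.52*b - 0.99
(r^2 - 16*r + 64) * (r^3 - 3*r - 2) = r^5 - 16*r^4 + 61*r^3 + 46*r^2 - 160*r - 128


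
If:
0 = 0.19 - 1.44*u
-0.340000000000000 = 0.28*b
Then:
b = -1.21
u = 0.13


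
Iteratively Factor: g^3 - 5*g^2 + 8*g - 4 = (g - 2)*(g^2 - 3*g + 2) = (g - 2)*(g - 1)*(g - 2)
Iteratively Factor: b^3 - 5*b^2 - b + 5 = (b + 1)*(b^2 - 6*b + 5) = (b - 5)*(b + 1)*(b - 1)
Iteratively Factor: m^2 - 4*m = (m - 4)*(m)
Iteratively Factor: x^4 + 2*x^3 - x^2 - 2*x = (x - 1)*(x^3 + 3*x^2 + 2*x) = (x - 1)*(x + 2)*(x^2 + x) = x*(x - 1)*(x + 2)*(x + 1)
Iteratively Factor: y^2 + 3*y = (y + 3)*(y)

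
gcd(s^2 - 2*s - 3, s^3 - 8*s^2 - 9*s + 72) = s - 3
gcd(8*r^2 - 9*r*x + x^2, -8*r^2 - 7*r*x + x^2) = -8*r + x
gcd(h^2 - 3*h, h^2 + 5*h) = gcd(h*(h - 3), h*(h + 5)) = h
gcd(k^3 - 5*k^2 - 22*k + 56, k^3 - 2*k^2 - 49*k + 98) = k^2 - 9*k + 14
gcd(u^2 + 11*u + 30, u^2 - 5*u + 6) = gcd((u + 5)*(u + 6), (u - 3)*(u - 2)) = 1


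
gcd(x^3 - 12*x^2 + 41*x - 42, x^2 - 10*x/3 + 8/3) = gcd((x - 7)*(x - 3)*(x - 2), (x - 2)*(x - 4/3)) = x - 2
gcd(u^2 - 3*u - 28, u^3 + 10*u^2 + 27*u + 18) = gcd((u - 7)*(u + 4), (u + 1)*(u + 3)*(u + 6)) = 1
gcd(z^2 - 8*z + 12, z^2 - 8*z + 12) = z^2 - 8*z + 12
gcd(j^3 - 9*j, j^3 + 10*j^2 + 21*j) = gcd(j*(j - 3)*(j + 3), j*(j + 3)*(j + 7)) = j^2 + 3*j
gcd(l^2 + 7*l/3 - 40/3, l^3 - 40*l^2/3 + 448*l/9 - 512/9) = l - 8/3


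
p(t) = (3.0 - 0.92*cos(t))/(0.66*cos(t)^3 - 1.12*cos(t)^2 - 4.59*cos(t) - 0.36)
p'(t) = (3.0 - 0.92*cos(t))*(1.98*sin(t)*cos(t)^2 - 2.24*sin(t)*cos(t) - 4.59*sin(t))/(0.66*cos(t)^3 - 1.12*cos(t)^2 - 4.59*cos(t) - 0.36)^2 + 0.92*sin(t)/(0.66*cos(t)^3 - 1.12*cos(t)^2 - 4.59*cos(t) - 0.36) = (-1.2144*cos(t)^3 + 6.9704*cos(t)^2 - 6.72*cos(t) - 14.1012)*sin(t)/(0.4356*cos(t)^6 - 1.4784*cos(t)^5 - 4.8044*cos(t)^4 + 9.8064*cos(t)^3 + 21.8745*cos(t)^2 + 3.3048*cos(t) + 0.1296)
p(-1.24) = -1.39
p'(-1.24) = 3.89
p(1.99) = 2.64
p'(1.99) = -5.66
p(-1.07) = -0.93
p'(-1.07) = 1.84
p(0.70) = -0.54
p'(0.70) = -0.57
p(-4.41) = 3.68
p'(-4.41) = -13.79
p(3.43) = 1.60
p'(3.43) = 0.01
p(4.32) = 2.81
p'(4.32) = 6.76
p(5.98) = -0.41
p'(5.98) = 0.17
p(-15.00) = 1.69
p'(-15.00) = 0.60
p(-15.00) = 1.69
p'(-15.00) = 0.60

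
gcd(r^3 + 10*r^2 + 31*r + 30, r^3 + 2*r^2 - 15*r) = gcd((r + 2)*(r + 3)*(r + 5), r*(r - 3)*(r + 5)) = r + 5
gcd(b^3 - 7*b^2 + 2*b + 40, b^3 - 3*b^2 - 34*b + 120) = b^2 - 9*b + 20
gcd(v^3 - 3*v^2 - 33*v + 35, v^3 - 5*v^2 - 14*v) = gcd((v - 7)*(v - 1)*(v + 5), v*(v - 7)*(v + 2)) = v - 7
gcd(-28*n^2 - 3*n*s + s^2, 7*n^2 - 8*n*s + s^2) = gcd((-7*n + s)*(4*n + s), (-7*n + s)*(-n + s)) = -7*n + s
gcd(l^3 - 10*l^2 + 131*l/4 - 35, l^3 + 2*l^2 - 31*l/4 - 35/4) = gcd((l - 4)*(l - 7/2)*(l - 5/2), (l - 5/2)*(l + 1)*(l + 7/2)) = l - 5/2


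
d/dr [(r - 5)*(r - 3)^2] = (r - 3)*(3*r - 13)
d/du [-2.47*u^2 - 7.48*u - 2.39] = -4.94*u - 7.48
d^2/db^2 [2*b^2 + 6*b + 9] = 4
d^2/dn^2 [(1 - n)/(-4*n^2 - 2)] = 2*(8*n^2*(n - 1) + (1 - 3*n)*(2*n^2 + 1))/(2*n^2 + 1)^3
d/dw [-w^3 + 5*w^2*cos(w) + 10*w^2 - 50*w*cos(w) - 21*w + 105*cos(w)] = -5*w^2*sin(w) - 3*w^2 + 50*w*sin(w) + 10*w*cos(w) + 20*w - 105*sin(w) - 50*cos(w) - 21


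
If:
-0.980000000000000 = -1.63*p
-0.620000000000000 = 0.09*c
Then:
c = -6.89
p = 0.60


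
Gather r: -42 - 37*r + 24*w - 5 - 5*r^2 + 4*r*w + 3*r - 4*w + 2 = -5*r^2 + r*(4*w - 34) + 20*w - 45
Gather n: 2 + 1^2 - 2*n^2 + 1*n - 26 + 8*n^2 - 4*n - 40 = 6*n^2 - 3*n - 63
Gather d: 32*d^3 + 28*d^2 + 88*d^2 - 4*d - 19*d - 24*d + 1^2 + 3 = 32*d^3 + 116*d^2 - 47*d + 4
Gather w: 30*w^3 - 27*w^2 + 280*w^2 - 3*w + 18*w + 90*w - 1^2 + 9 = 30*w^3 + 253*w^2 + 105*w + 8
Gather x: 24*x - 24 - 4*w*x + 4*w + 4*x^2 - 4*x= 4*w + 4*x^2 + x*(20 - 4*w) - 24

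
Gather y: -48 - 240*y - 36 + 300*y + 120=60*y + 36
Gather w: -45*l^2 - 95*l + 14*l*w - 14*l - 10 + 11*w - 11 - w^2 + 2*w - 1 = -45*l^2 - 109*l - w^2 + w*(14*l + 13) - 22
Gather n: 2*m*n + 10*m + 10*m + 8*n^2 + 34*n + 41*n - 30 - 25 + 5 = 20*m + 8*n^2 + n*(2*m + 75) - 50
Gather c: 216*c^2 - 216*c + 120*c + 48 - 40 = 216*c^2 - 96*c + 8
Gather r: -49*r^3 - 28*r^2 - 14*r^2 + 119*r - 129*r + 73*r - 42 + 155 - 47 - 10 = -49*r^3 - 42*r^2 + 63*r + 56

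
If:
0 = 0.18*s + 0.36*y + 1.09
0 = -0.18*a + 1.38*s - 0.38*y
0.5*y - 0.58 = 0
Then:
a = -66.66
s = -8.38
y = 1.16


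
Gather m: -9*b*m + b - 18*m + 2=b + m*(-9*b - 18) + 2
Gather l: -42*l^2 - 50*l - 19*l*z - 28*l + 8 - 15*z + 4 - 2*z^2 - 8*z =-42*l^2 + l*(-19*z - 78) - 2*z^2 - 23*z + 12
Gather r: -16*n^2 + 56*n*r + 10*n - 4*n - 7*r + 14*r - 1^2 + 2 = -16*n^2 + 6*n + r*(56*n + 7) + 1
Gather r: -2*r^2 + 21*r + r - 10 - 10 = -2*r^2 + 22*r - 20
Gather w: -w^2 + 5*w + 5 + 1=-w^2 + 5*w + 6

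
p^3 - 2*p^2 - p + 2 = (p - 2)*(p - 1)*(p + 1)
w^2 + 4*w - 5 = (w - 1)*(w + 5)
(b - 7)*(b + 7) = b^2 - 49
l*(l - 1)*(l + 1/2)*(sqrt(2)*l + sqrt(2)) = sqrt(2)*l^4 + sqrt(2)*l^3/2 - sqrt(2)*l^2 - sqrt(2)*l/2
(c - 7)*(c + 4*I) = c^2 - 7*c + 4*I*c - 28*I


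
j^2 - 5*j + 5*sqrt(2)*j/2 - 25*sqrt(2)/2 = (j - 5)*(j + 5*sqrt(2)/2)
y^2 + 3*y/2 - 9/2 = (y - 3/2)*(y + 3)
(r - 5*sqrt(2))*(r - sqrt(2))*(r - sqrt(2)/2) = r^3 - 13*sqrt(2)*r^2/2 + 16*r - 5*sqrt(2)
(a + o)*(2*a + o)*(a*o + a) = 2*a^3*o + 2*a^3 + 3*a^2*o^2 + 3*a^2*o + a*o^3 + a*o^2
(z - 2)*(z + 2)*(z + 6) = z^3 + 6*z^2 - 4*z - 24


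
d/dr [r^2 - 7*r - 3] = 2*r - 7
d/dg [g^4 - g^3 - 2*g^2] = g*(4*g^2 - 3*g - 4)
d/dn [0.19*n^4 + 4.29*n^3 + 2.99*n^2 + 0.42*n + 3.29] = 0.76*n^3 + 12.87*n^2 + 5.98*n + 0.42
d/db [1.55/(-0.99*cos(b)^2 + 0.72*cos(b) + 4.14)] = (1.116 - 3.069*cos(b))*sin(b)/(-0.99*cos(b)^2 + 0.72*cos(b) + 4.14)^2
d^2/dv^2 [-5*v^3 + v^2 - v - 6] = 2 - 30*v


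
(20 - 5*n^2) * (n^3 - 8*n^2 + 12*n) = -5*n^5 + 40*n^4 - 40*n^3 - 160*n^2 + 240*n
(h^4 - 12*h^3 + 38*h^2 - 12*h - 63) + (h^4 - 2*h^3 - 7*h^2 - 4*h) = 2*h^4 - 14*h^3 + 31*h^2 - 16*h - 63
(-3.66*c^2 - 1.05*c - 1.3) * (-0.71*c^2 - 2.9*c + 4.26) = 2.5986*c^4 + 11.3595*c^3 - 11.6236*c^2 - 0.703*c - 5.538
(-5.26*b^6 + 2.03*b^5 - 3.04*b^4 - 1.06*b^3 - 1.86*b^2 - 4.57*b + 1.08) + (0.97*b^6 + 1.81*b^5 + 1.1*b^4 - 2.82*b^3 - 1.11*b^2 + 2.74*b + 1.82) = -4.29*b^6 + 3.84*b^5 - 1.94*b^4 - 3.88*b^3 - 2.97*b^2 - 1.83*b + 2.9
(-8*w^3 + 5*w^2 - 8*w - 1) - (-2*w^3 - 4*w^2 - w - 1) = -6*w^3 + 9*w^2 - 7*w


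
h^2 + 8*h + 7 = (h + 1)*(h + 7)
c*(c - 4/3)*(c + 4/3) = c^3 - 16*c/9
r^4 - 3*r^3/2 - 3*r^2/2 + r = r*(r - 2)*(r - 1/2)*(r + 1)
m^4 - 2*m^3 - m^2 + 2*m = m*(m - 2)*(m - 1)*(m + 1)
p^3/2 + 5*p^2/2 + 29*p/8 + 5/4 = (p/2 + 1/4)*(p + 2)*(p + 5/2)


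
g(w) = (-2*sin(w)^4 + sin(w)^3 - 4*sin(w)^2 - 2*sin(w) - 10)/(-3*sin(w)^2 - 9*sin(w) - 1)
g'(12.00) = -4.52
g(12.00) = -3.51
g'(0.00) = -88.00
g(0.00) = 10.00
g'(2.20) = 0.52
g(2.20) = 1.42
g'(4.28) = -0.31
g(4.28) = -2.89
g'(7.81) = -0.02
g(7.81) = 1.31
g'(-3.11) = 167.05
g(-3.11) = 13.83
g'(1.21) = -0.18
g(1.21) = 1.34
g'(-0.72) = -1.77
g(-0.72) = -3.05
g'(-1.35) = 0.30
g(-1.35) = -2.96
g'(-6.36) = -781.73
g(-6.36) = 30.18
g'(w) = (6*sin(w)*cos(w) + 9*cos(w))*(-2*sin(w)^4 + sin(w)^3 - 4*sin(w)^2 - 2*sin(w) - 10)/(-3*sin(w)^2 - 9*sin(w) - 1)^2 + (-8*sin(w)^3*cos(w) + 3*sin(w)^2*cos(w) - 8*sin(w)*cos(w) - 2*cos(w))/(-3*sin(w)^2 - 9*sin(w) - 1) = (12*sin(w)^5 + 51*sin(w)^4 - 10*sin(w)^3 + 27*sin(w)^2 - 52*sin(w) - 88)*cos(w)/(3*sin(w)^2 + 9*sin(w) + 1)^2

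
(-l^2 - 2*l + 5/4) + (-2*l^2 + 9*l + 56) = -3*l^2 + 7*l + 229/4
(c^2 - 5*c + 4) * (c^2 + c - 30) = c^4 - 4*c^3 - 31*c^2 + 154*c - 120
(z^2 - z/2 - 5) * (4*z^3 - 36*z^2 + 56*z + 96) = 4*z^5 - 38*z^4 + 54*z^3 + 248*z^2 - 328*z - 480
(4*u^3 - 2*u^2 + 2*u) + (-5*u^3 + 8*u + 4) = -u^3 - 2*u^2 + 10*u + 4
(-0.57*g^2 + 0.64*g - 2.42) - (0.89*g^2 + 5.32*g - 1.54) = -1.46*g^2 - 4.68*g - 0.88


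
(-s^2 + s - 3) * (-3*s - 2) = 3*s^3 - s^2 + 7*s + 6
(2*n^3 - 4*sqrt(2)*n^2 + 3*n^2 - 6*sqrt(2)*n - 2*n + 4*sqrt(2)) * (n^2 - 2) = 2*n^5 - 4*sqrt(2)*n^4 + 3*n^4 - 6*sqrt(2)*n^3 - 6*n^3 - 6*n^2 + 12*sqrt(2)*n^2 + 4*n + 12*sqrt(2)*n - 8*sqrt(2)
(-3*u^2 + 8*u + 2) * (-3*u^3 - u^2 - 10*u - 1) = 9*u^5 - 21*u^4 + 16*u^3 - 79*u^2 - 28*u - 2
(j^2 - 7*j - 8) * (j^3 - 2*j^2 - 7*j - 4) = j^5 - 9*j^4 - j^3 + 61*j^2 + 84*j + 32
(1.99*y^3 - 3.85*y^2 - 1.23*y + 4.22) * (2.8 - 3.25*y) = -6.4675*y^4 + 18.0845*y^3 - 6.7825*y^2 - 17.159*y + 11.816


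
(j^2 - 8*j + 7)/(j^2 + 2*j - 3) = (j - 7)/(j + 3)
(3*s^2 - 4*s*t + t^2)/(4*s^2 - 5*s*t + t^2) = (3*s - t)/(4*s - t)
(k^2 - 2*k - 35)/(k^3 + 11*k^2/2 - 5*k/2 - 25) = 2*(k - 7)/(2*k^2 + k - 10)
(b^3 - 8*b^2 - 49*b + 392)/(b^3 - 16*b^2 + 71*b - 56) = (b + 7)/(b - 1)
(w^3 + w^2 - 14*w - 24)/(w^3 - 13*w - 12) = (w + 2)/(w + 1)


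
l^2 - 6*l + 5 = (l - 5)*(l - 1)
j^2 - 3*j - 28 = (j - 7)*(j + 4)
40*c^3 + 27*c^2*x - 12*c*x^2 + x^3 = (-8*c + x)*(-5*c + x)*(c + x)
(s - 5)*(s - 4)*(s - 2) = s^3 - 11*s^2 + 38*s - 40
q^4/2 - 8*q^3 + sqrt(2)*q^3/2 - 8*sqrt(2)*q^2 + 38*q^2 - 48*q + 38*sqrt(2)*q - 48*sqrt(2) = (q/2 + sqrt(2)/2)*(q - 8)*(q - 6)*(q - 2)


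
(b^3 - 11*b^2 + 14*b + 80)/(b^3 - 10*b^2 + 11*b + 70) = (b - 8)/(b - 7)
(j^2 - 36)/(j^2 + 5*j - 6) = (j - 6)/(j - 1)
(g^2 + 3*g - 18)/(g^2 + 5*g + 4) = (g^2 + 3*g - 18)/(g^2 + 5*g + 4)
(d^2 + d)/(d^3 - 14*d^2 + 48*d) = (d + 1)/(d^2 - 14*d + 48)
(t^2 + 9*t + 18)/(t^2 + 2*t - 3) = (t + 6)/(t - 1)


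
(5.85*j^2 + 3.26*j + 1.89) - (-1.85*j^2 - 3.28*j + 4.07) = 7.7*j^2 + 6.54*j - 2.18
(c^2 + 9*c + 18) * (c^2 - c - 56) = c^4 + 8*c^3 - 47*c^2 - 522*c - 1008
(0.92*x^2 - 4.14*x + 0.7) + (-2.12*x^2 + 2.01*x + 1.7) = -1.2*x^2 - 2.13*x + 2.4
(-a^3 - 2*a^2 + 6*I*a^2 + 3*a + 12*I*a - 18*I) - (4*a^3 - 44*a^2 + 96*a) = -5*a^3 + 42*a^2 + 6*I*a^2 - 93*a + 12*I*a - 18*I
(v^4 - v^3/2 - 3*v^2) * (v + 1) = v^5 + v^4/2 - 7*v^3/2 - 3*v^2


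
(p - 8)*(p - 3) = p^2 - 11*p + 24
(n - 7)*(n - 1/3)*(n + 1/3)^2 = n^4 - 20*n^3/3 - 22*n^2/9 + 20*n/27 + 7/27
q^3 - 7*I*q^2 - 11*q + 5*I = (q - 5*I)*(q - I)^2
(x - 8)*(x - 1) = x^2 - 9*x + 8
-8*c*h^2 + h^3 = h^2*(-8*c + h)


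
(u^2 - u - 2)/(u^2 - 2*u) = (u + 1)/u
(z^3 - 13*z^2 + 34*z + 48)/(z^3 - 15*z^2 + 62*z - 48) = (z + 1)/(z - 1)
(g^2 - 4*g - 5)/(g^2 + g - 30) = (g + 1)/(g + 6)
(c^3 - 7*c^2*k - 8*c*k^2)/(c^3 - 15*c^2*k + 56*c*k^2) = (c + k)/(c - 7*k)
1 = 1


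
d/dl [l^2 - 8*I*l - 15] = 2*l - 8*I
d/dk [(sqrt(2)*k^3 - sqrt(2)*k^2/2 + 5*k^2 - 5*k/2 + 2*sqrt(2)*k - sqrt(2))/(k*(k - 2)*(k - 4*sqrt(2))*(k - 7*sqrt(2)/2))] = (-2*sqrt(2)*k^6 - 20*k^5 + 2*sqrt(2)*k^5 + 80*k^4 + 117*sqrt(2)*k^4 - 275*sqrt(2)*k^3 + 100*k^3 - 630*k^2 + 7*sqrt(2)*k^2 + 120*k + 112*sqrt(2)*k - 112*sqrt(2))/(k^2*(2*k^6 - 30*sqrt(2)*k^5 - 8*k^5 + 120*sqrt(2)*k^4 + 345*k^4 - 960*sqrt(2)*k^3 - 1348*k^3 + 2916*k^2 + 3360*sqrt(2)*k^2 - 6272*k - 3360*sqrt(2)*k + 6272))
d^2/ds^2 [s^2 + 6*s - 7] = 2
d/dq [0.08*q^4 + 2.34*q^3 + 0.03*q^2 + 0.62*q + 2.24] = 0.32*q^3 + 7.02*q^2 + 0.06*q + 0.62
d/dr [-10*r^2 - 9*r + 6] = -20*r - 9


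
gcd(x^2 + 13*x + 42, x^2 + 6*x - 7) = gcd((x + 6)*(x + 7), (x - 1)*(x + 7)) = x + 7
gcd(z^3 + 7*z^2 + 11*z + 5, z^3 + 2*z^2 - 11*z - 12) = z + 1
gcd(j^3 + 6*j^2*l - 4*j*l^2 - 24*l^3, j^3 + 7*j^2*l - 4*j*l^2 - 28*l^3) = j^2 - 4*l^2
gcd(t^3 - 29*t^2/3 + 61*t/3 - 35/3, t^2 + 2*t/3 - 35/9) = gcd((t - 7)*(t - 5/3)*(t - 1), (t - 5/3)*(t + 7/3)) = t - 5/3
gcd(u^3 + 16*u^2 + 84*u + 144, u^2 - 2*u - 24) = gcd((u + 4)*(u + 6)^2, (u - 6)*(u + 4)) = u + 4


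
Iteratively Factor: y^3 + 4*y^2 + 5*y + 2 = (y + 1)*(y^2 + 3*y + 2) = (y + 1)^2*(y + 2)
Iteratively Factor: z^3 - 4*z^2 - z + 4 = (z - 1)*(z^2 - 3*z - 4) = (z - 4)*(z - 1)*(z + 1)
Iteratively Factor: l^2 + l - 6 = (l + 3)*(l - 2)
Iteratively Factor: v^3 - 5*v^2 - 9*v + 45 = (v + 3)*(v^2 - 8*v + 15) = (v - 3)*(v + 3)*(v - 5)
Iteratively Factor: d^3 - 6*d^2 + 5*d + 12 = (d - 3)*(d^2 - 3*d - 4) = (d - 3)*(d + 1)*(d - 4)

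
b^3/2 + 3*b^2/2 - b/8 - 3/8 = (b/2 + 1/4)*(b - 1/2)*(b + 3)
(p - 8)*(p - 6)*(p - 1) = p^3 - 15*p^2 + 62*p - 48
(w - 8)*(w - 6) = w^2 - 14*w + 48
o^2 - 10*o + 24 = (o - 6)*(o - 4)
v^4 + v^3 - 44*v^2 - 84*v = v*(v - 7)*(v + 2)*(v + 6)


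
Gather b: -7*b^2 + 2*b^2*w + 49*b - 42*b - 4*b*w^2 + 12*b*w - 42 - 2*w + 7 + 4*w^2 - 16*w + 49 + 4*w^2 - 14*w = b^2*(2*w - 7) + b*(-4*w^2 + 12*w + 7) + 8*w^2 - 32*w + 14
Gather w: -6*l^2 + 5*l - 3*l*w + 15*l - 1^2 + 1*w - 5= -6*l^2 + 20*l + w*(1 - 3*l) - 6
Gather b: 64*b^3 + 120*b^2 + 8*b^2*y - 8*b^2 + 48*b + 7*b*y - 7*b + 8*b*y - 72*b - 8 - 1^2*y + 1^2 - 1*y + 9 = 64*b^3 + b^2*(8*y + 112) + b*(15*y - 31) - 2*y + 2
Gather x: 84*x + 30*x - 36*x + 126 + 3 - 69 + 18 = 78*x + 78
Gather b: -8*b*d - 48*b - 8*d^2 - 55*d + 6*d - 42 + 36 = b*(-8*d - 48) - 8*d^2 - 49*d - 6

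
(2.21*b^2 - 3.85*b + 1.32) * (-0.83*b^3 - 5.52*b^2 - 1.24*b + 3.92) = -1.8343*b^5 - 9.0037*b^4 + 17.416*b^3 + 6.1508*b^2 - 16.7288*b + 5.1744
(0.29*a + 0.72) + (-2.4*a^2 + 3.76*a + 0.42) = -2.4*a^2 + 4.05*a + 1.14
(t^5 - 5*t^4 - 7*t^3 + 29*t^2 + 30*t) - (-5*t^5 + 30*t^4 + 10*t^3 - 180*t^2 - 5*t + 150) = 6*t^5 - 35*t^4 - 17*t^3 + 209*t^2 + 35*t - 150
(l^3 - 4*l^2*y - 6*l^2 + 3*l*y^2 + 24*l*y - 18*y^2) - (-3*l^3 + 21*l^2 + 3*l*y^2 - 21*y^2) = 4*l^3 - 4*l^2*y - 27*l^2 + 24*l*y + 3*y^2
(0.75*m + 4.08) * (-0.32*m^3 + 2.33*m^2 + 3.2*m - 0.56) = -0.24*m^4 + 0.4419*m^3 + 11.9064*m^2 + 12.636*m - 2.2848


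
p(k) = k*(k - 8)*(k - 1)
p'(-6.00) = 224.00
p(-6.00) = -588.00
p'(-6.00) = 224.00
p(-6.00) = -588.00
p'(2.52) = -18.31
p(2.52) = -20.99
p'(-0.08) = 9.46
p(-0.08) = -0.70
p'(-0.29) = 13.47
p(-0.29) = -3.10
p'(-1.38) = 38.55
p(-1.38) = -30.81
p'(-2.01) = 56.30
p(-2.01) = -60.56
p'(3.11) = -18.96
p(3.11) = -32.09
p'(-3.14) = 94.10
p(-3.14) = -144.82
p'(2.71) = -18.75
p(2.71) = -24.51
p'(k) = k*(k - 8) + k*(k - 1) + (k - 8)*(k - 1)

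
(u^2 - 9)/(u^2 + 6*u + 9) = (u - 3)/(u + 3)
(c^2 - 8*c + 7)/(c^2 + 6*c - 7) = (c - 7)/(c + 7)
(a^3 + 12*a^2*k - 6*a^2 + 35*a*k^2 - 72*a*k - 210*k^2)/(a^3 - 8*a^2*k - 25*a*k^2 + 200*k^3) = (a^2 + 7*a*k - 6*a - 42*k)/(a^2 - 13*a*k + 40*k^2)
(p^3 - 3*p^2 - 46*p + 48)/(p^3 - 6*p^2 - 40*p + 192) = (p - 1)/(p - 4)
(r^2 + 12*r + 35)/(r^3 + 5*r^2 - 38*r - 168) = (r + 5)/(r^2 - 2*r - 24)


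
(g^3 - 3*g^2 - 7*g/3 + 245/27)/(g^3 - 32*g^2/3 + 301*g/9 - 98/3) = (g + 5/3)/(g - 6)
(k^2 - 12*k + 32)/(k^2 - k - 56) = (k - 4)/(k + 7)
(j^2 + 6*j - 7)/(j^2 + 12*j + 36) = (j^2 + 6*j - 7)/(j^2 + 12*j + 36)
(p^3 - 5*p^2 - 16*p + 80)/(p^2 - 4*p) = p - 1 - 20/p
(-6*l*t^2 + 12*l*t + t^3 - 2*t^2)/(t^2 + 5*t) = (-6*l*t + 12*l + t^2 - 2*t)/(t + 5)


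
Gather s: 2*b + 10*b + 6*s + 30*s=12*b + 36*s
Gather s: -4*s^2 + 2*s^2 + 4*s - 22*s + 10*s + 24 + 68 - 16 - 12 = -2*s^2 - 8*s + 64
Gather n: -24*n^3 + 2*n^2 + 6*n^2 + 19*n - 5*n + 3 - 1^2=-24*n^3 + 8*n^2 + 14*n + 2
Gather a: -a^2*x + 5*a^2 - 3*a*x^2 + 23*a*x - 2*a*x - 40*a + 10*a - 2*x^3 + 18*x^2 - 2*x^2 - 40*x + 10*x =a^2*(5 - x) + a*(-3*x^2 + 21*x - 30) - 2*x^3 + 16*x^2 - 30*x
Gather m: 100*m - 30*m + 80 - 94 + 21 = 70*m + 7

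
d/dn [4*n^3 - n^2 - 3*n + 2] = 12*n^2 - 2*n - 3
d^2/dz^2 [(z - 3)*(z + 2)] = 2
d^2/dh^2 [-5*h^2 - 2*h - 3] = -10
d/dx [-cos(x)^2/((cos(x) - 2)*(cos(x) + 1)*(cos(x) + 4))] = -(cos(x)^3 + 6*cos(x) + 16)*sin(x)*cos(x)/((cos(x) - 2)^2*(cos(x) + 1)^2*(cos(x) + 4)^2)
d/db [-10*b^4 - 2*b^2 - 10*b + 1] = -40*b^3 - 4*b - 10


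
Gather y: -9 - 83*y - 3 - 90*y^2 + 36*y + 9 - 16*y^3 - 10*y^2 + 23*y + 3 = -16*y^3 - 100*y^2 - 24*y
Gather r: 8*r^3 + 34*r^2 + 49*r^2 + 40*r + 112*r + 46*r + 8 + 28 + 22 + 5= 8*r^3 + 83*r^2 + 198*r + 63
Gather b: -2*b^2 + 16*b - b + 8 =-2*b^2 + 15*b + 8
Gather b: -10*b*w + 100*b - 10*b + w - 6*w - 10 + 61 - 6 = b*(90 - 10*w) - 5*w + 45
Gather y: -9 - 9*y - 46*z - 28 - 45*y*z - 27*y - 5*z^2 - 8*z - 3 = y*(-45*z - 36) - 5*z^2 - 54*z - 40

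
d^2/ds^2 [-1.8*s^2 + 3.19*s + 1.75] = -3.60000000000000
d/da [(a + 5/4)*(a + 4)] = 2*a + 21/4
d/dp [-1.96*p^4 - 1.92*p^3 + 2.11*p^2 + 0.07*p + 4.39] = -7.84*p^3 - 5.76*p^2 + 4.22*p + 0.07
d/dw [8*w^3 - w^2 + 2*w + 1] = 24*w^2 - 2*w + 2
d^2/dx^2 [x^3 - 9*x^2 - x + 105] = 6*x - 18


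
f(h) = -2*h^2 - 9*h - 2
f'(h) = -4*h - 9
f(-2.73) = 7.66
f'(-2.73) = 1.92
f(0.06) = -2.55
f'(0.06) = -9.24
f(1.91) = -26.49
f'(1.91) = -16.64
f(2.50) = -37.00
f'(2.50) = -19.00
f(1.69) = -22.92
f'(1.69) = -15.76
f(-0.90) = 4.48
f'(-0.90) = -5.40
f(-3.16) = 6.47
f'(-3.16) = 3.64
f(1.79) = -24.52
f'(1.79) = -16.16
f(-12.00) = -182.00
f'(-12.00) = 39.00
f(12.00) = -398.00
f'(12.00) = -57.00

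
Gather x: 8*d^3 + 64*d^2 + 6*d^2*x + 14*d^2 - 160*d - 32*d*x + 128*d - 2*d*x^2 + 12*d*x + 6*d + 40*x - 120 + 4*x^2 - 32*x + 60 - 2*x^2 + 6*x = 8*d^3 + 78*d^2 - 26*d + x^2*(2 - 2*d) + x*(6*d^2 - 20*d + 14) - 60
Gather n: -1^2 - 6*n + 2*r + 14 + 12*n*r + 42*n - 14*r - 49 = n*(12*r + 36) - 12*r - 36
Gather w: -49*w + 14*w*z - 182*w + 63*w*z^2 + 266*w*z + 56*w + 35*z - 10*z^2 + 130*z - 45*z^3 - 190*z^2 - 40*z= w*(63*z^2 + 280*z - 175) - 45*z^3 - 200*z^2 + 125*z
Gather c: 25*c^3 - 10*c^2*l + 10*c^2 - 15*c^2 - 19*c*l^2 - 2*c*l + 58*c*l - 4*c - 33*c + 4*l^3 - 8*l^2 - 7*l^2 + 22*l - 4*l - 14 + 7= 25*c^3 + c^2*(-10*l - 5) + c*(-19*l^2 + 56*l - 37) + 4*l^3 - 15*l^2 + 18*l - 7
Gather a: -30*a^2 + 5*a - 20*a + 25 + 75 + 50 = -30*a^2 - 15*a + 150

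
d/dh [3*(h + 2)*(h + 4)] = 6*h + 18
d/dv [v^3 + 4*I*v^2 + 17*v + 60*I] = 3*v^2 + 8*I*v + 17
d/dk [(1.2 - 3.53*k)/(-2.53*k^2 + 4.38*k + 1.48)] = (-8.9309*k^2 + 6.072*k - 10.4804)/(6.4009*k^4 - 22.1628*k^3 + 11.6956*k^2 + 12.9648*k + 2.1904)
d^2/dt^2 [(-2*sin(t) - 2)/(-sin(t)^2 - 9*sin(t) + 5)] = 2*(-sin(t)^5 + 5*sin(t)^4 - 55*sin(t)^3 - 140*sin(t)^2 + 14*sin(t) + 262)/(sin(t)^2 + 9*sin(t) - 5)^3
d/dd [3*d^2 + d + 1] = 6*d + 1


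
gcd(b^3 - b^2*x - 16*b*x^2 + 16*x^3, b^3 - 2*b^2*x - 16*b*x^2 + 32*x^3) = -b^2 + 16*x^2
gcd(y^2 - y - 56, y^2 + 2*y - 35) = y + 7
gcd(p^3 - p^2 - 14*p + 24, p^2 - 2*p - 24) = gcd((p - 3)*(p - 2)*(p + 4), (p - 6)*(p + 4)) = p + 4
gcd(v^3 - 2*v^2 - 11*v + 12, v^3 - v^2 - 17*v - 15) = v + 3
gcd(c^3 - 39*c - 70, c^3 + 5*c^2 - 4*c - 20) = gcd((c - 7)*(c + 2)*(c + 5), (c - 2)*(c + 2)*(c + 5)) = c^2 + 7*c + 10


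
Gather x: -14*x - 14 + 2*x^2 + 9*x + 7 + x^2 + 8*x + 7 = 3*x^2 + 3*x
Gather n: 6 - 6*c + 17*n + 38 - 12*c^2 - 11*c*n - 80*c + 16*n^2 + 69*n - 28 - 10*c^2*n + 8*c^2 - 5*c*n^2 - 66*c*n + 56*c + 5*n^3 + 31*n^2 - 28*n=-4*c^2 - 30*c + 5*n^3 + n^2*(47 - 5*c) + n*(-10*c^2 - 77*c + 58) + 16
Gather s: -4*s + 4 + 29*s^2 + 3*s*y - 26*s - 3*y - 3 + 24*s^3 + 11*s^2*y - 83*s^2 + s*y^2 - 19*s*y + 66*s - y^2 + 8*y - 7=24*s^3 + s^2*(11*y - 54) + s*(y^2 - 16*y + 36) - y^2 + 5*y - 6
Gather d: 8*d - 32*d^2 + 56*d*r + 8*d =-32*d^2 + d*(56*r + 16)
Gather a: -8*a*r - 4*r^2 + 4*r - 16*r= -8*a*r - 4*r^2 - 12*r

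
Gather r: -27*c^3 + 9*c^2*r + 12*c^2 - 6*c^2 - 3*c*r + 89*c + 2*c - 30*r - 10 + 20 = -27*c^3 + 6*c^2 + 91*c + r*(9*c^2 - 3*c - 30) + 10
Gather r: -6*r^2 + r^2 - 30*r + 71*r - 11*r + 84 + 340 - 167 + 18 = -5*r^2 + 30*r + 275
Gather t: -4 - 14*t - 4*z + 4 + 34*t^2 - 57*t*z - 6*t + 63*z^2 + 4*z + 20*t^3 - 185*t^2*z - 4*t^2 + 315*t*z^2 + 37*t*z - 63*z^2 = 20*t^3 + t^2*(30 - 185*z) + t*(315*z^2 - 20*z - 20)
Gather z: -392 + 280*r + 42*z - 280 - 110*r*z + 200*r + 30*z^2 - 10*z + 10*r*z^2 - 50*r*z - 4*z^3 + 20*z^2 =480*r - 4*z^3 + z^2*(10*r + 50) + z*(32 - 160*r) - 672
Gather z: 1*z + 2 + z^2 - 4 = z^2 + z - 2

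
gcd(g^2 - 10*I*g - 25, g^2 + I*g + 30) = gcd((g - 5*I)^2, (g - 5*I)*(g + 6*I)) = g - 5*I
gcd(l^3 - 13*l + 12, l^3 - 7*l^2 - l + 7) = l - 1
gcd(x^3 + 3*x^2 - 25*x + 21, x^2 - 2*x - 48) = 1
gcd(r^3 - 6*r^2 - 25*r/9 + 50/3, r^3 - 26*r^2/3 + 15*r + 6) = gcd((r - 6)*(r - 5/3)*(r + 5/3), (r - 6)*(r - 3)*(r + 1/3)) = r - 6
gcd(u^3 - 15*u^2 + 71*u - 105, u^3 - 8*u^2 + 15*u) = u^2 - 8*u + 15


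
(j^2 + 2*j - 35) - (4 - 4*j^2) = 5*j^2 + 2*j - 39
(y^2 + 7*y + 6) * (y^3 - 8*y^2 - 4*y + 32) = y^5 - y^4 - 54*y^3 - 44*y^2 + 200*y + 192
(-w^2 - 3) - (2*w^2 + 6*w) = -3*w^2 - 6*w - 3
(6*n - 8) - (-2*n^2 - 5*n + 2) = 2*n^2 + 11*n - 10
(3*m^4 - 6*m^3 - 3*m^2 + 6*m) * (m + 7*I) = 3*m^5 - 6*m^4 + 21*I*m^4 - 3*m^3 - 42*I*m^3 + 6*m^2 - 21*I*m^2 + 42*I*m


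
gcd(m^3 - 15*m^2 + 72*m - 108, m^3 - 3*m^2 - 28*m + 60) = m - 6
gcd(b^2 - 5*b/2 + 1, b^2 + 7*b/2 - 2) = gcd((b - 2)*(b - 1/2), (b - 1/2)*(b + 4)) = b - 1/2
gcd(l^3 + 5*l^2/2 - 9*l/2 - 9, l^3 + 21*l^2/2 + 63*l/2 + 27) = l^2 + 9*l/2 + 9/2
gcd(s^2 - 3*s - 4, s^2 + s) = s + 1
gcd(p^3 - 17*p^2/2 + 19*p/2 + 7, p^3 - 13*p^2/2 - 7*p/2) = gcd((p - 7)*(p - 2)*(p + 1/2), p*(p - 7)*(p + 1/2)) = p^2 - 13*p/2 - 7/2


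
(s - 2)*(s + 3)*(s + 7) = s^3 + 8*s^2 + s - 42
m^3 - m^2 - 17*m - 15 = (m - 5)*(m + 1)*(m + 3)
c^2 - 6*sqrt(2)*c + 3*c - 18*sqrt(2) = (c + 3)*(c - 6*sqrt(2))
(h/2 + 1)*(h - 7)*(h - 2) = h^3/2 - 7*h^2/2 - 2*h + 14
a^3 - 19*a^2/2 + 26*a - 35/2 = (a - 5)*(a - 7/2)*(a - 1)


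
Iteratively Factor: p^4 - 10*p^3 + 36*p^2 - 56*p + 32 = (p - 2)*(p^3 - 8*p^2 + 20*p - 16) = (p - 2)^2*(p^2 - 6*p + 8) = (p - 2)^3*(p - 4)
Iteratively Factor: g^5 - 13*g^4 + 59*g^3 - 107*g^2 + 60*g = (g - 3)*(g^4 - 10*g^3 + 29*g^2 - 20*g) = (g - 5)*(g - 3)*(g^3 - 5*g^2 + 4*g) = (g - 5)*(g - 4)*(g - 3)*(g^2 - g) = g*(g - 5)*(g - 4)*(g - 3)*(g - 1)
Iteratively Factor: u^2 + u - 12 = (u - 3)*(u + 4)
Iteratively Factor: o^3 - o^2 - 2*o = (o + 1)*(o^2 - 2*o) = (o - 2)*(o + 1)*(o)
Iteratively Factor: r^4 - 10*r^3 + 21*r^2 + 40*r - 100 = (r - 2)*(r^3 - 8*r^2 + 5*r + 50) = (r - 2)*(r + 2)*(r^2 - 10*r + 25) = (r - 5)*(r - 2)*(r + 2)*(r - 5)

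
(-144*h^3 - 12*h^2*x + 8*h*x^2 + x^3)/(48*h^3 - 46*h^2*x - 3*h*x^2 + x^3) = (-24*h^2 + 2*h*x + x^2)/(8*h^2 - 9*h*x + x^2)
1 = 1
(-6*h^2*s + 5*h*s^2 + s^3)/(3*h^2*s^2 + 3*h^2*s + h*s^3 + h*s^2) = (-6*h^2 + 5*h*s + s^2)/(h*(3*h*s + 3*h + s^2 + s))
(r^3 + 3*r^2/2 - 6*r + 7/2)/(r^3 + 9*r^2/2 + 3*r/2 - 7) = (r - 1)/(r + 2)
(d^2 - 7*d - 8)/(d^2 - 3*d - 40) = (d + 1)/(d + 5)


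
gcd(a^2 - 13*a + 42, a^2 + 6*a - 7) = 1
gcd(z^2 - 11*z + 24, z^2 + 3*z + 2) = 1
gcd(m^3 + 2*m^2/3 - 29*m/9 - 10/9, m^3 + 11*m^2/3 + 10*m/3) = m + 2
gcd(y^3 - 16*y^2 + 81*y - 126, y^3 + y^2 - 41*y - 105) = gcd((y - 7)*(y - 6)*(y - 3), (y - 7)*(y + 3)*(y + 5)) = y - 7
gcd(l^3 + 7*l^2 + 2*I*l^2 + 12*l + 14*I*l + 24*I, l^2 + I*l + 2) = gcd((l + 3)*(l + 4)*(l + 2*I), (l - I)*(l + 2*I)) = l + 2*I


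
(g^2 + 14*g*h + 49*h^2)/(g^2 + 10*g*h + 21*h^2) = (g + 7*h)/(g + 3*h)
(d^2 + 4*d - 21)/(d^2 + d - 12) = (d + 7)/(d + 4)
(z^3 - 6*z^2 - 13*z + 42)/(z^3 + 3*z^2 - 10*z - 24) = (z^3 - 6*z^2 - 13*z + 42)/(z^3 + 3*z^2 - 10*z - 24)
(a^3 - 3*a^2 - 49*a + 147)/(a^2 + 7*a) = a - 10 + 21/a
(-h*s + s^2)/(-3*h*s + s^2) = (h - s)/(3*h - s)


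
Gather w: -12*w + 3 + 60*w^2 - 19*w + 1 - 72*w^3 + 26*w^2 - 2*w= -72*w^3 + 86*w^2 - 33*w + 4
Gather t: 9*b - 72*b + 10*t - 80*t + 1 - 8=-63*b - 70*t - 7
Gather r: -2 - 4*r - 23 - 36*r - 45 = -40*r - 70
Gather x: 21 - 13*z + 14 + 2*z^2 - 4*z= 2*z^2 - 17*z + 35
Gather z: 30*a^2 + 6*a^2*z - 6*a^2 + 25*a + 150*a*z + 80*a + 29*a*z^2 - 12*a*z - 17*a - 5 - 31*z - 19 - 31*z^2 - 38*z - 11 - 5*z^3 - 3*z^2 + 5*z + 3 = 24*a^2 + 88*a - 5*z^3 + z^2*(29*a - 34) + z*(6*a^2 + 138*a - 64) - 32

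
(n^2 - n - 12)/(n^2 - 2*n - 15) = (n - 4)/(n - 5)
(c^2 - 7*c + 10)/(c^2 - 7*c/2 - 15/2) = 2*(c - 2)/(2*c + 3)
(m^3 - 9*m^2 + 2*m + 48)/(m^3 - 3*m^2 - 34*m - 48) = (m - 3)/(m + 3)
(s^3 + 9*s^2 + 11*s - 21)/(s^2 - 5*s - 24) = (s^2 + 6*s - 7)/(s - 8)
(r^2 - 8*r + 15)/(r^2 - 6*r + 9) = (r - 5)/(r - 3)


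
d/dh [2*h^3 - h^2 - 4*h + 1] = 6*h^2 - 2*h - 4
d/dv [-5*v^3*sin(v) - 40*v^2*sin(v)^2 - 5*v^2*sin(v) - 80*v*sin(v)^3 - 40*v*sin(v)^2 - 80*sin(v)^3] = -5*v^3*cos(v) - 15*v^2*sin(v) - 40*v^2*sin(2*v) - 5*v^2*cos(v) - 240*v*sin(v)^2*cos(v) - 80*v*sin(v)^2 - 10*v*sin(v) - 40*v*sin(2*v) - 80*sin(v)^3 - 240*sin(v)^2*cos(v) - 40*sin(v)^2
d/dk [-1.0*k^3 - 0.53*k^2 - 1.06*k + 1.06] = -3.0*k^2 - 1.06*k - 1.06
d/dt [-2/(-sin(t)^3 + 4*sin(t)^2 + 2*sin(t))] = 2*(-3*cos(t) + 8/tan(t) + 2*cos(t)/sin(t)^2)/(sin(t)^2 - 4*sin(t) - 2)^2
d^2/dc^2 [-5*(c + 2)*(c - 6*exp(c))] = 30*c*exp(c) + 120*exp(c) - 10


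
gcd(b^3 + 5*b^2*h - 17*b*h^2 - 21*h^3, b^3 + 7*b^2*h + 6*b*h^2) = b + h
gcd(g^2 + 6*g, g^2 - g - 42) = g + 6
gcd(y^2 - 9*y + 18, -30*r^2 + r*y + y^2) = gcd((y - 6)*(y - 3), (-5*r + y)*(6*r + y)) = 1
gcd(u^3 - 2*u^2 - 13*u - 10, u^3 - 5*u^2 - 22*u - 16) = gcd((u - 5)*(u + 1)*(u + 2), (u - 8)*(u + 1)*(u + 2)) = u^2 + 3*u + 2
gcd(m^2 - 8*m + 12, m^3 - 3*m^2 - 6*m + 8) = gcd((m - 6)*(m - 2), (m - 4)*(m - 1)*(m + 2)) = 1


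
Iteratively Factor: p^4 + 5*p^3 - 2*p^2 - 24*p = (p + 4)*(p^3 + p^2 - 6*p) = (p + 3)*(p + 4)*(p^2 - 2*p) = (p - 2)*(p + 3)*(p + 4)*(p)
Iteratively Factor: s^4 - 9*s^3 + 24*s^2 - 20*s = (s)*(s^3 - 9*s^2 + 24*s - 20) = s*(s - 2)*(s^2 - 7*s + 10) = s*(s - 5)*(s - 2)*(s - 2)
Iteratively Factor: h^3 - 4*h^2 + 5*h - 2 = (h - 1)*(h^2 - 3*h + 2) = (h - 1)^2*(h - 2)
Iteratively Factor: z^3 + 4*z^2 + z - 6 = (z - 1)*(z^2 + 5*z + 6) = (z - 1)*(z + 2)*(z + 3)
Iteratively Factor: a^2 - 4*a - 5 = (a - 5)*(a + 1)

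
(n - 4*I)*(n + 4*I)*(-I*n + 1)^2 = -n^4 - 2*I*n^3 - 15*n^2 - 32*I*n + 16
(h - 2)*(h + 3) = h^2 + h - 6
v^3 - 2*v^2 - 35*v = v*(v - 7)*(v + 5)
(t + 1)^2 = t^2 + 2*t + 1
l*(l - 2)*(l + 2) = l^3 - 4*l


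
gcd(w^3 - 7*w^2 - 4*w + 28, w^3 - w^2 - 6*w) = w + 2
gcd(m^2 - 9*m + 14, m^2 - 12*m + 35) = m - 7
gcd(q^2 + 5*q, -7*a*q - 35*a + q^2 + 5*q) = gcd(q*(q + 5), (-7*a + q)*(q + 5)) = q + 5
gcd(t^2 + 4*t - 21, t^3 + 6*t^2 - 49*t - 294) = t + 7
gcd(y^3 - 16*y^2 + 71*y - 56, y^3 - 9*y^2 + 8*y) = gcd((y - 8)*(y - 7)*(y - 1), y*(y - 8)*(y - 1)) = y^2 - 9*y + 8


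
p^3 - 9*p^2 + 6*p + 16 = (p - 8)*(p - 2)*(p + 1)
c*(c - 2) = c^2 - 2*c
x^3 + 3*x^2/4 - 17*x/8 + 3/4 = (x - 3/4)*(x - 1/2)*(x + 2)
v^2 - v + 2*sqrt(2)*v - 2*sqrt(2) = (v - 1)*(v + 2*sqrt(2))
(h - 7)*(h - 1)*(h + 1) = h^3 - 7*h^2 - h + 7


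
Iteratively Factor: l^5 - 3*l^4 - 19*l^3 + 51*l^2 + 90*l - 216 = (l - 3)*(l^4 - 19*l^2 - 6*l + 72) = (l - 3)*(l + 3)*(l^3 - 3*l^2 - 10*l + 24) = (l - 3)*(l - 2)*(l + 3)*(l^2 - l - 12) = (l - 3)*(l - 2)*(l + 3)^2*(l - 4)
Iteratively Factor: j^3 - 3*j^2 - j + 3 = (j + 1)*(j^2 - 4*j + 3) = (j - 1)*(j + 1)*(j - 3)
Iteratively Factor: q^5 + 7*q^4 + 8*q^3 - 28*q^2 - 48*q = (q + 4)*(q^4 + 3*q^3 - 4*q^2 - 12*q) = (q + 2)*(q + 4)*(q^3 + q^2 - 6*q) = (q + 2)*(q + 3)*(q + 4)*(q^2 - 2*q) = (q - 2)*(q + 2)*(q + 3)*(q + 4)*(q)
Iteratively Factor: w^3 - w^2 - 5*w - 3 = (w + 1)*(w^2 - 2*w - 3) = (w - 3)*(w + 1)*(w + 1)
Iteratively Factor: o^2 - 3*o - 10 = (o + 2)*(o - 5)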